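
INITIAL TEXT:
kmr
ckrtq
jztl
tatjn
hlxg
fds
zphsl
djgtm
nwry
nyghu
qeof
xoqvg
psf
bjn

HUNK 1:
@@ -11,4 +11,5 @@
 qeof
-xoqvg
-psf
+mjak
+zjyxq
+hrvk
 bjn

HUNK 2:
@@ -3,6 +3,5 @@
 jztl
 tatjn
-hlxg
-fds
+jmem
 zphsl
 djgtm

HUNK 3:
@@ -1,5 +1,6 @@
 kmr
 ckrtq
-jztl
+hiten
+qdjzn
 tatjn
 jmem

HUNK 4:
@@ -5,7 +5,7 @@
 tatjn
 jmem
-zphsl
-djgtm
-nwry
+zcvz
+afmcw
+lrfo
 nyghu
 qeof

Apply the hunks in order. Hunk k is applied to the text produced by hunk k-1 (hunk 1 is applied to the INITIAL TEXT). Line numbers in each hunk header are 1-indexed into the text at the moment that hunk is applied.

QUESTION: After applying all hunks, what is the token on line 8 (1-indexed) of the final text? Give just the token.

Hunk 1: at line 11 remove [xoqvg,psf] add [mjak,zjyxq,hrvk] -> 15 lines: kmr ckrtq jztl tatjn hlxg fds zphsl djgtm nwry nyghu qeof mjak zjyxq hrvk bjn
Hunk 2: at line 3 remove [hlxg,fds] add [jmem] -> 14 lines: kmr ckrtq jztl tatjn jmem zphsl djgtm nwry nyghu qeof mjak zjyxq hrvk bjn
Hunk 3: at line 1 remove [jztl] add [hiten,qdjzn] -> 15 lines: kmr ckrtq hiten qdjzn tatjn jmem zphsl djgtm nwry nyghu qeof mjak zjyxq hrvk bjn
Hunk 4: at line 5 remove [zphsl,djgtm,nwry] add [zcvz,afmcw,lrfo] -> 15 lines: kmr ckrtq hiten qdjzn tatjn jmem zcvz afmcw lrfo nyghu qeof mjak zjyxq hrvk bjn
Final line 8: afmcw

Answer: afmcw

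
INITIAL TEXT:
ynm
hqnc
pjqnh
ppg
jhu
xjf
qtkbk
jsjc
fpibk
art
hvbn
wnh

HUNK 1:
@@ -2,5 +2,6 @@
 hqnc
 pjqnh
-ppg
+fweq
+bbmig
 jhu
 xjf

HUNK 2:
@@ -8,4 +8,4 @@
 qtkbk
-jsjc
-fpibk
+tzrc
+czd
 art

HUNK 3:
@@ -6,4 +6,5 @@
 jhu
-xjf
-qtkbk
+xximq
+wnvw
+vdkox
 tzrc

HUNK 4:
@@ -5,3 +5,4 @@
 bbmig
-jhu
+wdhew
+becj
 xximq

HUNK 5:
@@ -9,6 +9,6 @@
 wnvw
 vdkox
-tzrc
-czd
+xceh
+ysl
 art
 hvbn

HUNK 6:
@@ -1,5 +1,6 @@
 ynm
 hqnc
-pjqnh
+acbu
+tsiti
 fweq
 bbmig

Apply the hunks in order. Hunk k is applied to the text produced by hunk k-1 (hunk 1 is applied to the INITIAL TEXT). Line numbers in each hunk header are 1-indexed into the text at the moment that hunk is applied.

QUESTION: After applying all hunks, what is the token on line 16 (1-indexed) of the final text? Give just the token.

Answer: wnh

Derivation:
Hunk 1: at line 2 remove [ppg] add [fweq,bbmig] -> 13 lines: ynm hqnc pjqnh fweq bbmig jhu xjf qtkbk jsjc fpibk art hvbn wnh
Hunk 2: at line 8 remove [jsjc,fpibk] add [tzrc,czd] -> 13 lines: ynm hqnc pjqnh fweq bbmig jhu xjf qtkbk tzrc czd art hvbn wnh
Hunk 3: at line 6 remove [xjf,qtkbk] add [xximq,wnvw,vdkox] -> 14 lines: ynm hqnc pjqnh fweq bbmig jhu xximq wnvw vdkox tzrc czd art hvbn wnh
Hunk 4: at line 5 remove [jhu] add [wdhew,becj] -> 15 lines: ynm hqnc pjqnh fweq bbmig wdhew becj xximq wnvw vdkox tzrc czd art hvbn wnh
Hunk 5: at line 9 remove [tzrc,czd] add [xceh,ysl] -> 15 lines: ynm hqnc pjqnh fweq bbmig wdhew becj xximq wnvw vdkox xceh ysl art hvbn wnh
Hunk 6: at line 1 remove [pjqnh] add [acbu,tsiti] -> 16 lines: ynm hqnc acbu tsiti fweq bbmig wdhew becj xximq wnvw vdkox xceh ysl art hvbn wnh
Final line 16: wnh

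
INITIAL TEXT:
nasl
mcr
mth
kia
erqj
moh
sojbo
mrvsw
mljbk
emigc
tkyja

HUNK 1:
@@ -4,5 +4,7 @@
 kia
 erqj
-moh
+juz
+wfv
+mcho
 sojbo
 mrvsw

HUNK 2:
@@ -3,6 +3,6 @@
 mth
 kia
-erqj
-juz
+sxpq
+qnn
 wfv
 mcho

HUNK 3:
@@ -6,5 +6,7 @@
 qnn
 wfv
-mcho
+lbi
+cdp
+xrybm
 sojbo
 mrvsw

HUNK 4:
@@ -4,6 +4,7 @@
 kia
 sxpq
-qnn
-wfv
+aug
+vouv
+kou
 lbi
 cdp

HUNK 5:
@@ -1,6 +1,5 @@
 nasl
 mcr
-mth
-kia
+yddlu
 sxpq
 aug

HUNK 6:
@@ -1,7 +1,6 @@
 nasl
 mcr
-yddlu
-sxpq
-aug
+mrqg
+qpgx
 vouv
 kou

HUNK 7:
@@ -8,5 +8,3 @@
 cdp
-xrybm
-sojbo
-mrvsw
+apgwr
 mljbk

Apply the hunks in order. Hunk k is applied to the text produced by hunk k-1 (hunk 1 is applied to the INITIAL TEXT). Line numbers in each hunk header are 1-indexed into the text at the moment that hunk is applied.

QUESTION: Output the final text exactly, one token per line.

Answer: nasl
mcr
mrqg
qpgx
vouv
kou
lbi
cdp
apgwr
mljbk
emigc
tkyja

Derivation:
Hunk 1: at line 4 remove [moh] add [juz,wfv,mcho] -> 13 lines: nasl mcr mth kia erqj juz wfv mcho sojbo mrvsw mljbk emigc tkyja
Hunk 2: at line 3 remove [erqj,juz] add [sxpq,qnn] -> 13 lines: nasl mcr mth kia sxpq qnn wfv mcho sojbo mrvsw mljbk emigc tkyja
Hunk 3: at line 6 remove [mcho] add [lbi,cdp,xrybm] -> 15 lines: nasl mcr mth kia sxpq qnn wfv lbi cdp xrybm sojbo mrvsw mljbk emigc tkyja
Hunk 4: at line 4 remove [qnn,wfv] add [aug,vouv,kou] -> 16 lines: nasl mcr mth kia sxpq aug vouv kou lbi cdp xrybm sojbo mrvsw mljbk emigc tkyja
Hunk 5: at line 1 remove [mth,kia] add [yddlu] -> 15 lines: nasl mcr yddlu sxpq aug vouv kou lbi cdp xrybm sojbo mrvsw mljbk emigc tkyja
Hunk 6: at line 1 remove [yddlu,sxpq,aug] add [mrqg,qpgx] -> 14 lines: nasl mcr mrqg qpgx vouv kou lbi cdp xrybm sojbo mrvsw mljbk emigc tkyja
Hunk 7: at line 8 remove [xrybm,sojbo,mrvsw] add [apgwr] -> 12 lines: nasl mcr mrqg qpgx vouv kou lbi cdp apgwr mljbk emigc tkyja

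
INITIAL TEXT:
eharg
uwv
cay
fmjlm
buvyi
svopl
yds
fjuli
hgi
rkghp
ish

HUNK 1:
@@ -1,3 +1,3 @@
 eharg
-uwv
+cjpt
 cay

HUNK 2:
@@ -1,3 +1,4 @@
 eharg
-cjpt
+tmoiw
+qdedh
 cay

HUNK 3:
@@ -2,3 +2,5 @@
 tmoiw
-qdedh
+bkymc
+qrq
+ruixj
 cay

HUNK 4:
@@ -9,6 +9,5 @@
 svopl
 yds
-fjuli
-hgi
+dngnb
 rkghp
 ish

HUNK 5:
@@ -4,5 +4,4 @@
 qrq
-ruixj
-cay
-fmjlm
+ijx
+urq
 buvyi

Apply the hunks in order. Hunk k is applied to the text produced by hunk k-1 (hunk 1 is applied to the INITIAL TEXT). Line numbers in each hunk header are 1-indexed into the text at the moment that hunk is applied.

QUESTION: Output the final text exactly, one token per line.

Answer: eharg
tmoiw
bkymc
qrq
ijx
urq
buvyi
svopl
yds
dngnb
rkghp
ish

Derivation:
Hunk 1: at line 1 remove [uwv] add [cjpt] -> 11 lines: eharg cjpt cay fmjlm buvyi svopl yds fjuli hgi rkghp ish
Hunk 2: at line 1 remove [cjpt] add [tmoiw,qdedh] -> 12 lines: eharg tmoiw qdedh cay fmjlm buvyi svopl yds fjuli hgi rkghp ish
Hunk 3: at line 2 remove [qdedh] add [bkymc,qrq,ruixj] -> 14 lines: eharg tmoiw bkymc qrq ruixj cay fmjlm buvyi svopl yds fjuli hgi rkghp ish
Hunk 4: at line 9 remove [fjuli,hgi] add [dngnb] -> 13 lines: eharg tmoiw bkymc qrq ruixj cay fmjlm buvyi svopl yds dngnb rkghp ish
Hunk 5: at line 4 remove [ruixj,cay,fmjlm] add [ijx,urq] -> 12 lines: eharg tmoiw bkymc qrq ijx urq buvyi svopl yds dngnb rkghp ish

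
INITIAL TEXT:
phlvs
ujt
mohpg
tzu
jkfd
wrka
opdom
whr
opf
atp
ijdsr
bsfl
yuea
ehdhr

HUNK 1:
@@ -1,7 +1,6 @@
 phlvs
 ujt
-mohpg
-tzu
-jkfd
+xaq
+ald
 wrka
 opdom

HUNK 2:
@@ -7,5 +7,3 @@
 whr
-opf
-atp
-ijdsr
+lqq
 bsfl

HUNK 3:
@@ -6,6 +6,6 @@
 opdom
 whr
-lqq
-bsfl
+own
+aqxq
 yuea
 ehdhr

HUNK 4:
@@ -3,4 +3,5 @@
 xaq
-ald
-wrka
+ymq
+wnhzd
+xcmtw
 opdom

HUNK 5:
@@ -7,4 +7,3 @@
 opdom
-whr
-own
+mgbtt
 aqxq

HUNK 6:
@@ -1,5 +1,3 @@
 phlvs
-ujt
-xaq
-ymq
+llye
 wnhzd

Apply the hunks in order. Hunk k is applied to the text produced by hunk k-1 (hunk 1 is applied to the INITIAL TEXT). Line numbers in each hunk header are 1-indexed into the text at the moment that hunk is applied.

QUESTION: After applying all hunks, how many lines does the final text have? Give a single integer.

Answer: 9

Derivation:
Hunk 1: at line 1 remove [mohpg,tzu,jkfd] add [xaq,ald] -> 13 lines: phlvs ujt xaq ald wrka opdom whr opf atp ijdsr bsfl yuea ehdhr
Hunk 2: at line 7 remove [opf,atp,ijdsr] add [lqq] -> 11 lines: phlvs ujt xaq ald wrka opdom whr lqq bsfl yuea ehdhr
Hunk 3: at line 6 remove [lqq,bsfl] add [own,aqxq] -> 11 lines: phlvs ujt xaq ald wrka opdom whr own aqxq yuea ehdhr
Hunk 4: at line 3 remove [ald,wrka] add [ymq,wnhzd,xcmtw] -> 12 lines: phlvs ujt xaq ymq wnhzd xcmtw opdom whr own aqxq yuea ehdhr
Hunk 5: at line 7 remove [whr,own] add [mgbtt] -> 11 lines: phlvs ujt xaq ymq wnhzd xcmtw opdom mgbtt aqxq yuea ehdhr
Hunk 6: at line 1 remove [ujt,xaq,ymq] add [llye] -> 9 lines: phlvs llye wnhzd xcmtw opdom mgbtt aqxq yuea ehdhr
Final line count: 9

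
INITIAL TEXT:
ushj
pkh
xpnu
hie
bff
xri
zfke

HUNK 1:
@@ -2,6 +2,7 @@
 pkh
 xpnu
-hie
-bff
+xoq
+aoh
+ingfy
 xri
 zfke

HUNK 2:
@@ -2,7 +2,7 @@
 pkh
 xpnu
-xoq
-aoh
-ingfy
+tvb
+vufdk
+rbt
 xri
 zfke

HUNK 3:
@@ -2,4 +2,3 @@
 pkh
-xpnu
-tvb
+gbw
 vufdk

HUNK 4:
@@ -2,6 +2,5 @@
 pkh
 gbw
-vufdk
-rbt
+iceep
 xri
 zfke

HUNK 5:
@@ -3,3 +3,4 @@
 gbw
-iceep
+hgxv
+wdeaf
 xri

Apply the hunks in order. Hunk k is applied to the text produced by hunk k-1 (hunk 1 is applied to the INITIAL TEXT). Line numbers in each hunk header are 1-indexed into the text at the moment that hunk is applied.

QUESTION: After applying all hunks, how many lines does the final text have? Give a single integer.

Hunk 1: at line 2 remove [hie,bff] add [xoq,aoh,ingfy] -> 8 lines: ushj pkh xpnu xoq aoh ingfy xri zfke
Hunk 2: at line 2 remove [xoq,aoh,ingfy] add [tvb,vufdk,rbt] -> 8 lines: ushj pkh xpnu tvb vufdk rbt xri zfke
Hunk 3: at line 2 remove [xpnu,tvb] add [gbw] -> 7 lines: ushj pkh gbw vufdk rbt xri zfke
Hunk 4: at line 2 remove [vufdk,rbt] add [iceep] -> 6 lines: ushj pkh gbw iceep xri zfke
Hunk 5: at line 3 remove [iceep] add [hgxv,wdeaf] -> 7 lines: ushj pkh gbw hgxv wdeaf xri zfke
Final line count: 7

Answer: 7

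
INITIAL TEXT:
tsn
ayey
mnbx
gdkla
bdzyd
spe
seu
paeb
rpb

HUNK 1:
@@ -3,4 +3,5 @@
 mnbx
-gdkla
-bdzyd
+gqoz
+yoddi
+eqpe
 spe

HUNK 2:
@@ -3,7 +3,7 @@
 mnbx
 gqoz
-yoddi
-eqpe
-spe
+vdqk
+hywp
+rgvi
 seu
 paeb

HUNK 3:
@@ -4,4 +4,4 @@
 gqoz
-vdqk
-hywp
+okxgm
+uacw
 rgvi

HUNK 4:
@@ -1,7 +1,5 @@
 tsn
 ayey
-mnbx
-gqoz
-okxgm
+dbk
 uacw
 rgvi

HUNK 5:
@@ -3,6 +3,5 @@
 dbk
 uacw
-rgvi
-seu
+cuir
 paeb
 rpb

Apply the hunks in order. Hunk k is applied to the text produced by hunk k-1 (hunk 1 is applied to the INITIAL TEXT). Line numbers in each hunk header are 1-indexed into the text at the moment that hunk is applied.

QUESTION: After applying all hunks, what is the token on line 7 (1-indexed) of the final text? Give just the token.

Hunk 1: at line 3 remove [gdkla,bdzyd] add [gqoz,yoddi,eqpe] -> 10 lines: tsn ayey mnbx gqoz yoddi eqpe spe seu paeb rpb
Hunk 2: at line 3 remove [yoddi,eqpe,spe] add [vdqk,hywp,rgvi] -> 10 lines: tsn ayey mnbx gqoz vdqk hywp rgvi seu paeb rpb
Hunk 3: at line 4 remove [vdqk,hywp] add [okxgm,uacw] -> 10 lines: tsn ayey mnbx gqoz okxgm uacw rgvi seu paeb rpb
Hunk 4: at line 1 remove [mnbx,gqoz,okxgm] add [dbk] -> 8 lines: tsn ayey dbk uacw rgvi seu paeb rpb
Hunk 5: at line 3 remove [rgvi,seu] add [cuir] -> 7 lines: tsn ayey dbk uacw cuir paeb rpb
Final line 7: rpb

Answer: rpb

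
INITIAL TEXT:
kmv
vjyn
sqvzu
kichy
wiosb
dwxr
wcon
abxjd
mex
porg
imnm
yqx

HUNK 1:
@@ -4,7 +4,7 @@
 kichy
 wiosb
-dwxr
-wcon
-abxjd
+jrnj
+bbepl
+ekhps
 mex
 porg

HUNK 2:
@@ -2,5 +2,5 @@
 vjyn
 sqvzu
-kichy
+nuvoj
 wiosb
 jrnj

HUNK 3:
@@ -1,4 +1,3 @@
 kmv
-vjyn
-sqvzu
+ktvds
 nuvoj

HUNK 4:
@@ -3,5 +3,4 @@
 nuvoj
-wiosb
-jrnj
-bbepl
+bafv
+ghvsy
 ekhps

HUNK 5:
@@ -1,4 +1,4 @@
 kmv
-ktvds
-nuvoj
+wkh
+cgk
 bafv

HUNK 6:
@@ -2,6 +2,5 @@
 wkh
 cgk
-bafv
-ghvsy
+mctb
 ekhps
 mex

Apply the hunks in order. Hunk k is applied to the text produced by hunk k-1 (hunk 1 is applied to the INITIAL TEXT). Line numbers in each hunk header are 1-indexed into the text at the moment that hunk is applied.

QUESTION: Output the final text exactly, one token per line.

Hunk 1: at line 4 remove [dwxr,wcon,abxjd] add [jrnj,bbepl,ekhps] -> 12 lines: kmv vjyn sqvzu kichy wiosb jrnj bbepl ekhps mex porg imnm yqx
Hunk 2: at line 2 remove [kichy] add [nuvoj] -> 12 lines: kmv vjyn sqvzu nuvoj wiosb jrnj bbepl ekhps mex porg imnm yqx
Hunk 3: at line 1 remove [vjyn,sqvzu] add [ktvds] -> 11 lines: kmv ktvds nuvoj wiosb jrnj bbepl ekhps mex porg imnm yqx
Hunk 4: at line 3 remove [wiosb,jrnj,bbepl] add [bafv,ghvsy] -> 10 lines: kmv ktvds nuvoj bafv ghvsy ekhps mex porg imnm yqx
Hunk 5: at line 1 remove [ktvds,nuvoj] add [wkh,cgk] -> 10 lines: kmv wkh cgk bafv ghvsy ekhps mex porg imnm yqx
Hunk 6: at line 2 remove [bafv,ghvsy] add [mctb] -> 9 lines: kmv wkh cgk mctb ekhps mex porg imnm yqx

Answer: kmv
wkh
cgk
mctb
ekhps
mex
porg
imnm
yqx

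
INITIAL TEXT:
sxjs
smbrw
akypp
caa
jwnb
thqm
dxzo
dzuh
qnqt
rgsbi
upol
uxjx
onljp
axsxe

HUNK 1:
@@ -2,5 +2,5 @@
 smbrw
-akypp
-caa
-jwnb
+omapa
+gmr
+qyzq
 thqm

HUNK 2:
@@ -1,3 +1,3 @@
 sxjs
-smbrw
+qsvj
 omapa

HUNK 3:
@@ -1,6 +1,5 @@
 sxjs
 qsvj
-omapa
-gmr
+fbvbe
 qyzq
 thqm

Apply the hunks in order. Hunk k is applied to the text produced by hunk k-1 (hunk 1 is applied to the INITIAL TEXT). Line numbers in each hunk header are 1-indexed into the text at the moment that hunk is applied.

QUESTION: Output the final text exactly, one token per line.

Answer: sxjs
qsvj
fbvbe
qyzq
thqm
dxzo
dzuh
qnqt
rgsbi
upol
uxjx
onljp
axsxe

Derivation:
Hunk 1: at line 2 remove [akypp,caa,jwnb] add [omapa,gmr,qyzq] -> 14 lines: sxjs smbrw omapa gmr qyzq thqm dxzo dzuh qnqt rgsbi upol uxjx onljp axsxe
Hunk 2: at line 1 remove [smbrw] add [qsvj] -> 14 lines: sxjs qsvj omapa gmr qyzq thqm dxzo dzuh qnqt rgsbi upol uxjx onljp axsxe
Hunk 3: at line 1 remove [omapa,gmr] add [fbvbe] -> 13 lines: sxjs qsvj fbvbe qyzq thqm dxzo dzuh qnqt rgsbi upol uxjx onljp axsxe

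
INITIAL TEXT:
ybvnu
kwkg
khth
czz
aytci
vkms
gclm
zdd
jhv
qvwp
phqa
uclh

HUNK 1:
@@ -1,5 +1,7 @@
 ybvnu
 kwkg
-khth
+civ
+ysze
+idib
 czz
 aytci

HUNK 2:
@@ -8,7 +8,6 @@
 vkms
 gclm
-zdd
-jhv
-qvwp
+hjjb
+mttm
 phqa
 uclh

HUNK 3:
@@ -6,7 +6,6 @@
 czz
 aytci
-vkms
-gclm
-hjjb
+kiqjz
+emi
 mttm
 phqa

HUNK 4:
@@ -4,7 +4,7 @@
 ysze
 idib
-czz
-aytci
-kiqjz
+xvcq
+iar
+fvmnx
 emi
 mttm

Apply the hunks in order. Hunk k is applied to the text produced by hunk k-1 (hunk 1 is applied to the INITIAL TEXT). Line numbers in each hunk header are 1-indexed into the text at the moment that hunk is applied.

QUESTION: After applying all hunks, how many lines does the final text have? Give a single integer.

Answer: 12

Derivation:
Hunk 1: at line 1 remove [khth] add [civ,ysze,idib] -> 14 lines: ybvnu kwkg civ ysze idib czz aytci vkms gclm zdd jhv qvwp phqa uclh
Hunk 2: at line 8 remove [zdd,jhv,qvwp] add [hjjb,mttm] -> 13 lines: ybvnu kwkg civ ysze idib czz aytci vkms gclm hjjb mttm phqa uclh
Hunk 3: at line 6 remove [vkms,gclm,hjjb] add [kiqjz,emi] -> 12 lines: ybvnu kwkg civ ysze idib czz aytci kiqjz emi mttm phqa uclh
Hunk 4: at line 4 remove [czz,aytci,kiqjz] add [xvcq,iar,fvmnx] -> 12 lines: ybvnu kwkg civ ysze idib xvcq iar fvmnx emi mttm phqa uclh
Final line count: 12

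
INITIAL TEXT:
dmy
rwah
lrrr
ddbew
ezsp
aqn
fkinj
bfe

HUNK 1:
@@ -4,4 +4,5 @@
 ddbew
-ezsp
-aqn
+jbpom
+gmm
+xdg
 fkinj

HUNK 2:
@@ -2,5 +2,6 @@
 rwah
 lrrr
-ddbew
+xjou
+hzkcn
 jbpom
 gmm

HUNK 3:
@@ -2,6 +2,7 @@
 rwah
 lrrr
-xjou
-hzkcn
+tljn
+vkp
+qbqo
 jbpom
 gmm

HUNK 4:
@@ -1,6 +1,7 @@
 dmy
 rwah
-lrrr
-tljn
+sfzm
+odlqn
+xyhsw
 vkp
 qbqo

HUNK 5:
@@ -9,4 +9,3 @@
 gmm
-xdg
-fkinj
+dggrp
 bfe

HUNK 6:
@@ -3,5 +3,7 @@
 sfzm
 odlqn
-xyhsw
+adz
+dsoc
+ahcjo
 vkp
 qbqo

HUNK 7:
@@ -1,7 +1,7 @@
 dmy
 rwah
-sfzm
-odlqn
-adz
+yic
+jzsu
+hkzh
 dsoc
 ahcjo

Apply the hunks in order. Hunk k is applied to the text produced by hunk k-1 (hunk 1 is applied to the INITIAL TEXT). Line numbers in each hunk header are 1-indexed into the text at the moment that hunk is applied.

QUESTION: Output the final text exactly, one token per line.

Hunk 1: at line 4 remove [ezsp,aqn] add [jbpom,gmm,xdg] -> 9 lines: dmy rwah lrrr ddbew jbpom gmm xdg fkinj bfe
Hunk 2: at line 2 remove [ddbew] add [xjou,hzkcn] -> 10 lines: dmy rwah lrrr xjou hzkcn jbpom gmm xdg fkinj bfe
Hunk 3: at line 2 remove [xjou,hzkcn] add [tljn,vkp,qbqo] -> 11 lines: dmy rwah lrrr tljn vkp qbqo jbpom gmm xdg fkinj bfe
Hunk 4: at line 1 remove [lrrr,tljn] add [sfzm,odlqn,xyhsw] -> 12 lines: dmy rwah sfzm odlqn xyhsw vkp qbqo jbpom gmm xdg fkinj bfe
Hunk 5: at line 9 remove [xdg,fkinj] add [dggrp] -> 11 lines: dmy rwah sfzm odlqn xyhsw vkp qbqo jbpom gmm dggrp bfe
Hunk 6: at line 3 remove [xyhsw] add [adz,dsoc,ahcjo] -> 13 lines: dmy rwah sfzm odlqn adz dsoc ahcjo vkp qbqo jbpom gmm dggrp bfe
Hunk 7: at line 1 remove [sfzm,odlqn,adz] add [yic,jzsu,hkzh] -> 13 lines: dmy rwah yic jzsu hkzh dsoc ahcjo vkp qbqo jbpom gmm dggrp bfe

Answer: dmy
rwah
yic
jzsu
hkzh
dsoc
ahcjo
vkp
qbqo
jbpom
gmm
dggrp
bfe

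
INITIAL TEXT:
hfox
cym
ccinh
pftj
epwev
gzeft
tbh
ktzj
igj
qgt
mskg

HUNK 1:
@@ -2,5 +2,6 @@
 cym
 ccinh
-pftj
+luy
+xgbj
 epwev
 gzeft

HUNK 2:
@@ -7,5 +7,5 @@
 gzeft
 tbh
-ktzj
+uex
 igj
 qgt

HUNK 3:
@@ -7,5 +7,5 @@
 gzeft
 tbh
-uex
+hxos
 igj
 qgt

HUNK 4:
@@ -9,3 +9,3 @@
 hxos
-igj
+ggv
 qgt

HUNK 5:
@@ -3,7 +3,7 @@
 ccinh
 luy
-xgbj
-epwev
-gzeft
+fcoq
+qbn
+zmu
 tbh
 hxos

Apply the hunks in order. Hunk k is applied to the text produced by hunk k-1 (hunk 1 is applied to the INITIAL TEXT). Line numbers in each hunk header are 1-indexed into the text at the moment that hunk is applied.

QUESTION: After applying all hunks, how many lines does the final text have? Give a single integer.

Answer: 12

Derivation:
Hunk 1: at line 2 remove [pftj] add [luy,xgbj] -> 12 lines: hfox cym ccinh luy xgbj epwev gzeft tbh ktzj igj qgt mskg
Hunk 2: at line 7 remove [ktzj] add [uex] -> 12 lines: hfox cym ccinh luy xgbj epwev gzeft tbh uex igj qgt mskg
Hunk 3: at line 7 remove [uex] add [hxos] -> 12 lines: hfox cym ccinh luy xgbj epwev gzeft tbh hxos igj qgt mskg
Hunk 4: at line 9 remove [igj] add [ggv] -> 12 lines: hfox cym ccinh luy xgbj epwev gzeft tbh hxos ggv qgt mskg
Hunk 5: at line 3 remove [xgbj,epwev,gzeft] add [fcoq,qbn,zmu] -> 12 lines: hfox cym ccinh luy fcoq qbn zmu tbh hxos ggv qgt mskg
Final line count: 12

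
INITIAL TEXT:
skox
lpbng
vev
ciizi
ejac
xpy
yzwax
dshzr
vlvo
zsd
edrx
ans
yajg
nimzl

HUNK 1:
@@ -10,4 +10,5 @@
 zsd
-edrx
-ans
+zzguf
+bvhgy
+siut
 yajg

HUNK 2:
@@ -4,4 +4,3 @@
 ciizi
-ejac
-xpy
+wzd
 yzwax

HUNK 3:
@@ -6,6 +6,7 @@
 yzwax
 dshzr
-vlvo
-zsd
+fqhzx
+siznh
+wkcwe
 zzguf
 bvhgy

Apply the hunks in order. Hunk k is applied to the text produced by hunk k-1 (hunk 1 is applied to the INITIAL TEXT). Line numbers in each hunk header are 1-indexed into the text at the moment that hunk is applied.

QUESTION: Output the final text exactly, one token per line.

Answer: skox
lpbng
vev
ciizi
wzd
yzwax
dshzr
fqhzx
siznh
wkcwe
zzguf
bvhgy
siut
yajg
nimzl

Derivation:
Hunk 1: at line 10 remove [edrx,ans] add [zzguf,bvhgy,siut] -> 15 lines: skox lpbng vev ciizi ejac xpy yzwax dshzr vlvo zsd zzguf bvhgy siut yajg nimzl
Hunk 2: at line 4 remove [ejac,xpy] add [wzd] -> 14 lines: skox lpbng vev ciizi wzd yzwax dshzr vlvo zsd zzguf bvhgy siut yajg nimzl
Hunk 3: at line 6 remove [vlvo,zsd] add [fqhzx,siznh,wkcwe] -> 15 lines: skox lpbng vev ciizi wzd yzwax dshzr fqhzx siznh wkcwe zzguf bvhgy siut yajg nimzl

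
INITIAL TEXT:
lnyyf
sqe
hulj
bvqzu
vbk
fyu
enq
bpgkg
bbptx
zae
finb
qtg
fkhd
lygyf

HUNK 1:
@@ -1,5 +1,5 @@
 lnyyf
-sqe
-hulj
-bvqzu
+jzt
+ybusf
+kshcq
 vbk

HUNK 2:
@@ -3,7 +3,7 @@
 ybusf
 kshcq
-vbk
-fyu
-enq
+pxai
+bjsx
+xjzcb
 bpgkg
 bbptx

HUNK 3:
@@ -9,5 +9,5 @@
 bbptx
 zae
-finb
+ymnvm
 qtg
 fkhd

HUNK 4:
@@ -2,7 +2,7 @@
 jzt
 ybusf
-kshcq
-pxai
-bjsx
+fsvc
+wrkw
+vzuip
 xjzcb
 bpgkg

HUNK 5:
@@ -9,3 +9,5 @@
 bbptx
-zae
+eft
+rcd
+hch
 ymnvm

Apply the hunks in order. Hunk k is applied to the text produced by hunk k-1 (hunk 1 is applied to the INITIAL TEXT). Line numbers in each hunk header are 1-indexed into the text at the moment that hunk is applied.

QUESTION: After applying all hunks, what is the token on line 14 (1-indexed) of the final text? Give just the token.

Answer: qtg

Derivation:
Hunk 1: at line 1 remove [sqe,hulj,bvqzu] add [jzt,ybusf,kshcq] -> 14 lines: lnyyf jzt ybusf kshcq vbk fyu enq bpgkg bbptx zae finb qtg fkhd lygyf
Hunk 2: at line 3 remove [vbk,fyu,enq] add [pxai,bjsx,xjzcb] -> 14 lines: lnyyf jzt ybusf kshcq pxai bjsx xjzcb bpgkg bbptx zae finb qtg fkhd lygyf
Hunk 3: at line 9 remove [finb] add [ymnvm] -> 14 lines: lnyyf jzt ybusf kshcq pxai bjsx xjzcb bpgkg bbptx zae ymnvm qtg fkhd lygyf
Hunk 4: at line 2 remove [kshcq,pxai,bjsx] add [fsvc,wrkw,vzuip] -> 14 lines: lnyyf jzt ybusf fsvc wrkw vzuip xjzcb bpgkg bbptx zae ymnvm qtg fkhd lygyf
Hunk 5: at line 9 remove [zae] add [eft,rcd,hch] -> 16 lines: lnyyf jzt ybusf fsvc wrkw vzuip xjzcb bpgkg bbptx eft rcd hch ymnvm qtg fkhd lygyf
Final line 14: qtg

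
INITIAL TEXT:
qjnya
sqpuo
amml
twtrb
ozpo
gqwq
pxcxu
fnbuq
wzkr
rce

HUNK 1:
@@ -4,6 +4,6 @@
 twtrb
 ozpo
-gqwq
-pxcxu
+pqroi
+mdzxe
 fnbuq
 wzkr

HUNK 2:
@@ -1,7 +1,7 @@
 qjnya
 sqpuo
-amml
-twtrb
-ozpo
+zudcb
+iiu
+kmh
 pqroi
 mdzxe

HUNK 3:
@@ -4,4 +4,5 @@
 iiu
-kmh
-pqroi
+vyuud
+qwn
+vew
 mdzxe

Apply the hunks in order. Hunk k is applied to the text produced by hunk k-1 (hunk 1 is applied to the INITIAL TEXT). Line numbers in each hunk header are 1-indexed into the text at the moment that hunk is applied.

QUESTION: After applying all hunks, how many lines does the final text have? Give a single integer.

Answer: 11

Derivation:
Hunk 1: at line 4 remove [gqwq,pxcxu] add [pqroi,mdzxe] -> 10 lines: qjnya sqpuo amml twtrb ozpo pqroi mdzxe fnbuq wzkr rce
Hunk 2: at line 1 remove [amml,twtrb,ozpo] add [zudcb,iiu,kmh] -> 10 lines: qjnya sqpuo zudcb iiu kmh pqroi mdzxe fnbuq wzkr rce
Hunk 3: at line 4 remove [kmh,pqroi] add [vyuud,qwn,vew] -> 11 lines: qjnya sqpuo zudcb iiu vyuud qwn vew mdzxe fnbuq wzkr rce
Final line count: 11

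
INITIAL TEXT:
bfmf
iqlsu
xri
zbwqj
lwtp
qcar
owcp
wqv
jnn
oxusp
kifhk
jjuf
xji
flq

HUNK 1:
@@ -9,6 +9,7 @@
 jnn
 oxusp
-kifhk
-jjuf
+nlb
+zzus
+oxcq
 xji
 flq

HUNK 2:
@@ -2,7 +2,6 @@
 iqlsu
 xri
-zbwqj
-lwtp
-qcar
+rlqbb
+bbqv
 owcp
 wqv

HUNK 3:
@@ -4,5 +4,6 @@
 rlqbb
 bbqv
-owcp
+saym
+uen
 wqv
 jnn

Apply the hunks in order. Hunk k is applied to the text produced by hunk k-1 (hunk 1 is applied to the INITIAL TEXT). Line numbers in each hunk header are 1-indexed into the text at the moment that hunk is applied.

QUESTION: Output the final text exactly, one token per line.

Hunk 1: at line 9 remove [kifhk,jjuf] add [nlb,zzus,oxcq] -> 15 lines: bfmf iqlsu xri zbwqj lwtp qcar owcp wqv jnn oxusp nlb zzus oxcq xji flq
Hunk 2: at line 2 remove [zbwqj,lwtp,qcar] add [rlqbb,bbqv] -> 14 lines: bfmf iqlsu xri rlqbb bbqv owcp wqv jnn oxusp nlb zzus oxcq xji flq
Hunk 3: at line 4 remove [owcp] add [saym,uen] -> 15 lines: bfmf iqlsu xri rlqbb bbqv saym uen wqv jnn oxusp nlb zzus oxcq xji flq

Answer: bfmf
iqlsu
xri
rlqbb
bbqv
saym
uen
wqv
jnn
oxusp
nlb
zzus
oxcq
xji
flq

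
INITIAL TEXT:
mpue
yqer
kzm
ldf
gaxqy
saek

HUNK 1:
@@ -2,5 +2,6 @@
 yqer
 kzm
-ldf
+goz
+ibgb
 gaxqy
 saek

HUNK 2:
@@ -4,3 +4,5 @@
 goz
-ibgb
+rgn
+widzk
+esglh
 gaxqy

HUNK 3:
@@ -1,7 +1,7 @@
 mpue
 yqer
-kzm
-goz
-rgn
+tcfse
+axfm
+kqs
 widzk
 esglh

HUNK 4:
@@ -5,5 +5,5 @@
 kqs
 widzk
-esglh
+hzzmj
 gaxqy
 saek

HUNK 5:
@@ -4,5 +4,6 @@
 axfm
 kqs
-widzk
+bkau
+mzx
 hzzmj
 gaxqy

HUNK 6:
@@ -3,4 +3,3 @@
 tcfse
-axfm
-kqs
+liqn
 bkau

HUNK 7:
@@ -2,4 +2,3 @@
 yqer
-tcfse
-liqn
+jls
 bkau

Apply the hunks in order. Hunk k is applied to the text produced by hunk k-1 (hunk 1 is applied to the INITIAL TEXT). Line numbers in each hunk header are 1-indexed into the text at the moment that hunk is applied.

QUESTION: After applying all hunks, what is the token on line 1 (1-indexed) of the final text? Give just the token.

Hunk 1: at line 2 remove [ldf] add [goz,ibgb] -> 7 lines: mpue yqer kzm goz ibgb gaxqy saek
Hunk 2: at line 4 remove [ibgb] add [rgn,widzk,esglh] -> 9 lines: mpue yqer kzm goz rgn widzk esglh gaxqy saek
Hunk 3: at line 1 remove [kzm,goz,rgn] add [tcfse,axfm,kqs] -> 9 lines: mpue yqer tcfse axfm kqs widzk esglh gaxqy saek
Hunk 4: at line 5 remove [esglh] add [hzzmj] -> 9 lines: mpue yqer tcfse axfm kqs widzk hzzmj gaxqy saek
Hunk 5: at line 4 remove [widzk] add [bkau,mzx] -> 10 lines: mpue yqer tcfse axfm kqs bkau mzx hzzmj gaxqy saek
Hunk 6: at line 3 remove [axfm,kqs] add [liqn] -> 9 lines: mpue yqer tcfse liqn bkau mzx hzzmj gaxqy saek
Hunk 7: at line 2 remove [tcfse,liqn] add [jls] -> 8 lines: mpue yqer jls bkau mzx hzzmj gaxqy saek
Final line 1: mpue

Answer: mpue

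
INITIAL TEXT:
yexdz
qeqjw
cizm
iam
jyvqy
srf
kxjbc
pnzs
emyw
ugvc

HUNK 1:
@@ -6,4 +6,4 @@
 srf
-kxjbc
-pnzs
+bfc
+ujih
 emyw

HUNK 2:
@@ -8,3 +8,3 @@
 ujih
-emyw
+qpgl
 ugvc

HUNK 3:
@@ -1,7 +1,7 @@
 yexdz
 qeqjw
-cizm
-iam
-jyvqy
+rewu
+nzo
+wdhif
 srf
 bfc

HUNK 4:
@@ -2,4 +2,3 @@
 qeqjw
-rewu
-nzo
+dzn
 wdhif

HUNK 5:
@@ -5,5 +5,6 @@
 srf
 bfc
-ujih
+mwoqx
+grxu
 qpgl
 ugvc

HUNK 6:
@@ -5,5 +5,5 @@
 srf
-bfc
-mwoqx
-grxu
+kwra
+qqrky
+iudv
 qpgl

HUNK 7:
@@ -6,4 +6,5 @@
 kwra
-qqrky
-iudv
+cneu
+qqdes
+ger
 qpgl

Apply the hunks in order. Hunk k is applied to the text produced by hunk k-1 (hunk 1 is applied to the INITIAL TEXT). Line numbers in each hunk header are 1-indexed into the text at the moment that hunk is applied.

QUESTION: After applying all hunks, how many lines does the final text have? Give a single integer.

Hunk 1: at line 6 remove [kxjbc,pnzs] add [bfc,ujih] -> 10 lines: yexdz qeqjw cizm iam jyvqy srf bfc ujih emyw ugvc
Hunk 2: at line 8 remove [emyw] add [qpgl] -> 10 lines: yexdz qeqjw cizm iam jyvqy srf bfc ujih qpgl ugvc
Hunk 3: at line 1 remove [cizm,iam,jyvqy] add [rewu,nzo,wdhif] -> 10 lines: yexdz qeqjw rewu nzo wdhif srf bfc ujih qpgl ugvc
Hunk 4: at line 2 remove [rewu,nzo] add [dzn] -> 9 lines: yexdz qeqjw dzn wdhif srf bfc ujih qpgl ugvc
Hunk 5: at line 5 remove [ujih] add [mwoqx,grxu] -> 10 lines: yexdz qeqjw dzn wdhif srf bfc mwoqx grxu qpgl ugvc
Hunk 6: at line 5 remove [bfc,mwoqx,grxu] add [kwra,qqrky,iudv] -> 10 lines: yexdz qeqjw dzn wdhif srf kwra qqrky iudv qpgl ugvc
Hunk 7: at line 6 remove [qqrky,iudv] add [cneu,qqdes,ger] -> 11 lines: yexdz qeqjw dzn wdhif srf kwra cneu qqdes ger qpgl ugvc
Final line count: 11

Answer: 11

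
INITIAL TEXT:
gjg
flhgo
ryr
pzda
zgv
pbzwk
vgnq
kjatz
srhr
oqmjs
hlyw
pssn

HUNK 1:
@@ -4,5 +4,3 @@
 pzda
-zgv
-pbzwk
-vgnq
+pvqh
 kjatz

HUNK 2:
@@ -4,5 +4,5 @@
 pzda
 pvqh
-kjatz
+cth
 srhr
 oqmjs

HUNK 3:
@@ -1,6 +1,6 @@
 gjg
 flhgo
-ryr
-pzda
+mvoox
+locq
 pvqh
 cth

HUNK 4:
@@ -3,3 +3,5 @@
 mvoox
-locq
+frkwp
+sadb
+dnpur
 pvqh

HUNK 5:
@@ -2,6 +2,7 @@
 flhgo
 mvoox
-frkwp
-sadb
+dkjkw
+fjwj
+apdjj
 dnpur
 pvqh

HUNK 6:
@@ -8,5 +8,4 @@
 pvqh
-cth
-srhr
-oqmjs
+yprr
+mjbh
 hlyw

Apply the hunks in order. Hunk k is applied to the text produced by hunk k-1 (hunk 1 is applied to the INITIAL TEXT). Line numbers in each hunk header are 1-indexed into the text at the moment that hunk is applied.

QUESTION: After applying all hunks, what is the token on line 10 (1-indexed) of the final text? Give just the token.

Hunk 1: at line 4 remove [zgv,pbzwk,vgnq] add [pvqh] -> 10 lines: gjg flhgo ryr pzda pvqh kjatz srhr oqmjs hlyw pssn
Hunk 2: at line 4 remove [kjatz] add [cth] -> 10 lines: gjg flhgo ryr pzda pvqh cth srhr oqmjs hlyw pssn
Hunk 3: at line 1 remove [ryr,pzda] add [mvoox,locq] -> 10 lines: gjg flhgo mvoox locq pvqh cth srhr oqmjs hlyw pssn
Hunk 4: at line 3 remove [locq] add [frkwp,sadb,dnpur] -> 12 lines: gjg flhgo mvoox frkwp sadb dnpur pvqh cth srhr oqmjs hlyw pssn
Hunk 5: at line 2 remove [frkwp,sadb] add [dkjkw,fjwj,apdjj] -> 13 lines: gjg flhgo mvoox dkjkw fjwj apdjj dnpur pvqh cth srhr oqmjs hlyw pssn
Hunk 6: at line 8 remove [cth,srhr,oqmjs] add [yprr,mjbh] -> 12 lines: gjg flhgo mvoox dkjkw fjwj apdjj dnpur pvqh yprr mjbh hlyw pssn
Final line 10: mjbh

Answer: mjbh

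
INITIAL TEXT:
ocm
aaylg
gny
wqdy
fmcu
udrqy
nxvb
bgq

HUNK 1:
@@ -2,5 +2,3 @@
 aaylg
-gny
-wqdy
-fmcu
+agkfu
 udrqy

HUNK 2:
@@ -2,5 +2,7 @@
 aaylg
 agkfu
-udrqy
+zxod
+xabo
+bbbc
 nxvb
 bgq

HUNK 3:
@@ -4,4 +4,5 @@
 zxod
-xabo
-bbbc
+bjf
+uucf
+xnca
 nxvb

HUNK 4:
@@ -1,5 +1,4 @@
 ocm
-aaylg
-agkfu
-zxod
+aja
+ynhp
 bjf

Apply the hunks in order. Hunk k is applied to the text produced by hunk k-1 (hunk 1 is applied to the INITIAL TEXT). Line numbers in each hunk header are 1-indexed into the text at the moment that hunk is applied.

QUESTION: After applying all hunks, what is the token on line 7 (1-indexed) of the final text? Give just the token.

Answer: nxvb

Derivation:
Hunk 1: at line 2 remove [gny,wqdy,fmcu] add [agkfu] -> 6 lines: ocm aaylg agkfu udrqy nxvb bgq
Hunk 2: at line 2 remove [udrqy] add [zxod,xabo,bbbc] -> 8 lines: ocm aaylg agkfu zxod xabo bbbc nxvb bgq
Hunk 3: at line 4 remove [xabo,bbbc] add [bjf,uucf,xnca] -> 9 lines: ocm aaylg agkfu zxod bjf uucf xnca nxvb bgq
Hunk 4: at line 1 remove [aaylg,agkfu,zxod] add [aja,ynhp] -> 8 lines: ocm aja ynhp bjf uucf xnca nxvb bgq
Final line 7: nxvb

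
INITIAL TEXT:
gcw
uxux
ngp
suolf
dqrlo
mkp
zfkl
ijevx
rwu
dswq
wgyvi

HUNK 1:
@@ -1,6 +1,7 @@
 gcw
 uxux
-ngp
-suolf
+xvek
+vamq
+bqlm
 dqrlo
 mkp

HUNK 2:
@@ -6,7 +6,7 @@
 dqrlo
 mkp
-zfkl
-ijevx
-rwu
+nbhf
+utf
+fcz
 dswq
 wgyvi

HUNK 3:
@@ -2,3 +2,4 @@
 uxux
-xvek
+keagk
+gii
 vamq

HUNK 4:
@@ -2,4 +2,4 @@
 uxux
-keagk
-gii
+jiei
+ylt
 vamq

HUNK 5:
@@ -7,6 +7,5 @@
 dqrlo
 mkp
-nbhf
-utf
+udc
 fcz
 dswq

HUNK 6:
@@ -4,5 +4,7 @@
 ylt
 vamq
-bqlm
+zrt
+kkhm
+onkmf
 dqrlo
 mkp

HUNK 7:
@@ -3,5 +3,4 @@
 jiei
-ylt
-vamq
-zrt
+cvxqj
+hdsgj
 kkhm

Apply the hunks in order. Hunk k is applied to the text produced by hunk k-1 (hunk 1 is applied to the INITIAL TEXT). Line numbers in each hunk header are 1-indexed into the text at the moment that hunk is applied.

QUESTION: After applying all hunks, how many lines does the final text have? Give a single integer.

Answer: 13

Derivation:
Hunk 1: at line 1 remove [ngp,suolf] add [xvek,vamq,bqlm] -> 12 lines: gcw uxux xvek vamq bqlm dqrlo mkp zfkl ijevx rwu dswq wgyvi
Hunk 2: at line 6 remove [zfkl,ijevx,rwu] add [nbhf,utf,fcz] -> 12 lines: gcw uxux xvek vamq bqlm dqrlo mkp nbhf utf fcz dswq wgyvi
Hunk 3: at line 2 remove [xvek] add [keagk,gii] -> 13 lines: gcw uxux keagk gii vamq bqlm dqrlo mkp nbhf utf fcz dswq wgyvi
Hunk 4: at line 2 remove [keagk,gii] add [jiei,ylt] -> 13 lines: gcw uxux jiei ylt vamq bqlm dqrlo mkp nbhf utf fcz dswq wgyvi
Hunk 5: at line 7 remove [nbhf,utf] add [udc] -> 12 lines: gcw uxux jiei ylt vamq bqlm dqrlo mkp udc fcz dswq wgyvi
Hunk 6: at line 4 remove [bqlm] add [zrt,kkhm,onkmf] -> 14 lines: gcw uxux jiei ylt vamq zrt kkhm onkmf dqrlo mkp udc fcz dswq wgyvi
Hunk 7: at line 3 remove [ylt,vamq,zrt] add [cvxqj,hdsgj] -> 13 lines: gcw uxux jiei cvxqj hdsgj kkhm onkmf dqrlo mkp udc fcz dswq wgyvi
Final line count: 13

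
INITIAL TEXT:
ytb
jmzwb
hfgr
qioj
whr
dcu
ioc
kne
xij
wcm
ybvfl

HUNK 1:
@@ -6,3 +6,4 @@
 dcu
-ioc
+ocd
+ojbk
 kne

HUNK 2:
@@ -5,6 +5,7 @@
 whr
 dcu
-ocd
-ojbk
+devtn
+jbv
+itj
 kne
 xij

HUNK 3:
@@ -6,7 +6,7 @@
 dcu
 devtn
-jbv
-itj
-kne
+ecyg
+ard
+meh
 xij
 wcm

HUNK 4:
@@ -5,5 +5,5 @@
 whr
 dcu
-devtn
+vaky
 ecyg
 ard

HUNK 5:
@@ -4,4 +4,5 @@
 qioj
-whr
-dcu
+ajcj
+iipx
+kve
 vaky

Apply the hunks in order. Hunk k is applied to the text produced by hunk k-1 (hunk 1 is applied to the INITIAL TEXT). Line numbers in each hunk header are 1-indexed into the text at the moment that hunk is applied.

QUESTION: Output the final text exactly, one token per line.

Hunk 1: at line 6 remove [ioc] add [ocd,ojbk] -> 12 lines: ytb jmzwb hfgr qioj whr dcu ocd ojbk kne xij wcm ybvfl
Hunk 2: at line 5 remove [ocd,ojbk] add [devtn,jbv,itj] -> 13 lines: ytb jmzwb hfgr qioj whr dcu devtn jbv itj kne xij wcm ybvfl
Hunk 3: at line 6 remove [jbv,itj,kne] add [ecyg,ard,meh] -> 13 lines: ytb jmzwb hfgr qioj whr dcu devtn ecyg ard meh xij wcm ybvfl
Hunk 4: at line 5 remove [devtn] add [vaky] -> 13 lines: ytb jmzwb hfgr qioj whr dcu vaky ecyg ard meh xij wcm ybvfl
Hunk 5: at line 4 remove [whr,dcu] add [ajcj,iipx,kve] -> 14 lines: ytb jmzwb hfgr qioj ajcj iipx kve vaky ecyg ard meh xij wcm ybvfl

Answer: ytb
jmzwb
hfgr
qioj
ajcj
iipx
kve
vaky
ecyg
ard
meh
xij
wcm
ybvfl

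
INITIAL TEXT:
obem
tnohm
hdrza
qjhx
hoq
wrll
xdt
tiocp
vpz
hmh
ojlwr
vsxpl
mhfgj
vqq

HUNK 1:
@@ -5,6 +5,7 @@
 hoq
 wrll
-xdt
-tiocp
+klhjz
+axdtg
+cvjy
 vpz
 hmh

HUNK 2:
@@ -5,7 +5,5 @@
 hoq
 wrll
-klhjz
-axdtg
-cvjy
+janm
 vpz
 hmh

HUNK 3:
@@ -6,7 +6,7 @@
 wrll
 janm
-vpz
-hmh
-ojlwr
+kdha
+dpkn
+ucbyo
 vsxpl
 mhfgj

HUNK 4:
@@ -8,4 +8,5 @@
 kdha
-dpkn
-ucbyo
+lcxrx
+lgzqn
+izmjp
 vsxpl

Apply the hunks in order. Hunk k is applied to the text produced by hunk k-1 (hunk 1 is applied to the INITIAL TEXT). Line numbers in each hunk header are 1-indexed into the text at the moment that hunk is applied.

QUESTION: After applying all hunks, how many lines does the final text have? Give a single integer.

Hunk 1: at line 5 remove [xdt,tiocp] add [klhjz,axdtg,cvjy] -> 15 lines: obem tnohm hdrza qjhx hoq wrll klhjz axdtg cvjy vpz hmh ojlwr vsxpl mhfgj vqq
Hunk 2: at line 5 remove [klhjz,axdtg,cvjy] add [janm] -> 13 lines: obem tnohm hdrza qjhx hoq wrll janm vpz hmh ojlwr vsxpl mhfgj vqq
Hunk 3: at line 6 remove [vpz,hmh,ojlwr] add [kdha,dpkn,ucbyo] -> 13 lines: obem tnohm hdrza qjhx hoq wrll janm kdha dpkn ucbyo vsxpl mhfgj vqq
Hunk 4: at line 8 remove [dpkn,ucbyo] add [lcxrx,lgzqn,izmjp] -> 14 lines: obem tnohm hdrza qjhx hoq wrll janm kdha lcxrx lgzqn izmjp vsxpl mhfgj vqq
Final line count: 14

Answer: 14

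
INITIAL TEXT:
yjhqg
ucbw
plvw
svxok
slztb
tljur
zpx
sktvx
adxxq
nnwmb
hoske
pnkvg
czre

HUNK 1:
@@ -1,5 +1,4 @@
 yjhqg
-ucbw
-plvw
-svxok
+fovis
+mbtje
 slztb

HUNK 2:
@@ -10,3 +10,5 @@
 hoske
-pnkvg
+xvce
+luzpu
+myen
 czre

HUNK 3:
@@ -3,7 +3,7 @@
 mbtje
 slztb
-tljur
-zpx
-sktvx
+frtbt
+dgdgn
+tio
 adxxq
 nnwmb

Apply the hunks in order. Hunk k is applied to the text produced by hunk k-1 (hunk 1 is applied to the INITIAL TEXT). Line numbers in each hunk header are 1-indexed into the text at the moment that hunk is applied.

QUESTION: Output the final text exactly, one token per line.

Answer: yjhqg
fovis
mbtje
slztb
frtbt
dgdgn
tio
adxxq
nnwmb
hoske
xvce
luzpu
myen
czre

Derivation:
Hunk 1: at line 1 remove [ucbw,plvw,svxok] add [fovis,mbtje] -> 12 lines: yjhqg fovis mbtje slztb tljur zpx sktvx adxxq nnwmb hoske pnkvg czre
Hunk 2: at line 10 remove [pnkvg] add [xvce,luzpu,myen] -> 14 lines: yjhqg fovis mbtje slztb tljur zpx sktvx adxxq nnwmb hoske xvce luzpu myen czre
Hunk 3: at line 3 remove [tljur,zpx,sktvx] add [frtbt,dgdgn,tio] -> 14 lines: yjhqg fovis mbtje slztb frtbt dgdgn tio adxxq nnwmb hoske xvce luzpu myen czre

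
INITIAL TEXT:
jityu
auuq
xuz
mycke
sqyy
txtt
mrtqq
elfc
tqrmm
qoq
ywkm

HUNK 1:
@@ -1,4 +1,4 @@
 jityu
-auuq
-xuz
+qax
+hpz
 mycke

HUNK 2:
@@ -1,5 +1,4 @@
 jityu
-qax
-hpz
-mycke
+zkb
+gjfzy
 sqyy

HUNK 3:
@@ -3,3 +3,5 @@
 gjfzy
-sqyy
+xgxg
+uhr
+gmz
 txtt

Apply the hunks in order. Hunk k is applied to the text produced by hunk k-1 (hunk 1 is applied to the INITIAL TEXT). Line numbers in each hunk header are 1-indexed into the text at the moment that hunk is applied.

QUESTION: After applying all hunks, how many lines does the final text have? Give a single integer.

Hunk 1: at line 1 remove [auuq,xuz] add [qax,hpz] -> 11 lines: jityu qax hpz mycke sqyy txtt mrtqq elfc tqrmm qoq ywkm
Hunk 2: at line 1 remove [qax,hpz,mycke] add [zkb,gjfzy] -> 10 lines: jityu zkb gjfzy sqyy txtt mrtqq elfc tqrmm qoq ywkm
Hunk 3: at line 3 remove [sqyy] add [xgxg,uhr,gmz] -> 12 lines: jityu zkb gjfzy xgxg uhr gmz txtt mrtqq elfc tqrmm qoq ywkm
Final line count: 12

Answer: 12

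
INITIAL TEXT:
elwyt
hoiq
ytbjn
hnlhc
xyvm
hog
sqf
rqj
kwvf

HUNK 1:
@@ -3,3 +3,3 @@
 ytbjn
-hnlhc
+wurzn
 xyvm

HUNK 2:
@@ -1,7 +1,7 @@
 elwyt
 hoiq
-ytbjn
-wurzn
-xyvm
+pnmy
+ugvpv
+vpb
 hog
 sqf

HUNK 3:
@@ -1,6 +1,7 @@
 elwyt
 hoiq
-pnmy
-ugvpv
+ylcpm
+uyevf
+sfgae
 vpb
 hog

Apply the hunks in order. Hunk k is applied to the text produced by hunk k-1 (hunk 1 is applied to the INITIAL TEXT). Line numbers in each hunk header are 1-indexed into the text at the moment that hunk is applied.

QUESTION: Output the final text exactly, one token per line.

Hunk 1: at line 3 remove [hnlhc] add [wurzn] -> 9 lines: elwyt hoiq ytbjn wurzn xyvm hog sqf rqj kwvf
Hunk 2: at line 1 remove [ytbjn,wurzn,xyvm] add [pnmy,ugvpv,vpb] -> 9 lines: elwyt hoiq pnmy ugvpv vpb hog sqf rqj kwvf
Hunk 3: at line 1 remove [pnmy,ugvpv] add [ylcpm,uyevf,sfgae] -> 10 lines: elwyt hoiq ylcpm uyevf sfgae vpb hog sqf rqj kwvf

Answer: elwyt
hoiq
ylcpm
uyevf
sfgae
vpb
hog
sqf
rqj
kwvf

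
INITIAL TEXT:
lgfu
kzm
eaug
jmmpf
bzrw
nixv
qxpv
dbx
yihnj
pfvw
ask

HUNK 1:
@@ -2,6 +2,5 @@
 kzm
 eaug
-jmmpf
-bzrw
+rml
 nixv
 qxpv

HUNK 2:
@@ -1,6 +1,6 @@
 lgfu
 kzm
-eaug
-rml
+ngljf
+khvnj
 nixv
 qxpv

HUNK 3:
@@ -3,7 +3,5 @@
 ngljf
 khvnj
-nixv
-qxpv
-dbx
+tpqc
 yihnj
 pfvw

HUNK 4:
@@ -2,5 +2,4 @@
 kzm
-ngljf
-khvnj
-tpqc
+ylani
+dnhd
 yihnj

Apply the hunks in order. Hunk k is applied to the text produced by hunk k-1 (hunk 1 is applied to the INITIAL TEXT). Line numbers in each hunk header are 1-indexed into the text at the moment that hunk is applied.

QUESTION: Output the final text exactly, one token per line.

Answer: lgfu
kzm
ylani
dnhd
yihnj
pfvw
ask

Derivation:
Hunk 1: at line 2 remove [jmmpf,bzrw] add [rml] -> 10 lines: lgfu kzm eaug rml nixv qxpv dbx yihnj pfvw ask
Hunk 2: at line 1 remove [eaug,rml] add [ngljf,khvnj] -> 10 lines: lgfu kzm ngljf khvnj nixv qxpv dbx yihnj pfvw ask
Hunk 3: at line 3 remove [nixv,qxpv,dbx] add [tpqc] -> 8 lines: lgfu kzm ngljf khvnj tpqc yihnj pfvw ask
Hunk 4: at line 2 remove [ngljf,khvnj,tpqc] add [ylani,dnhd] -> 7 lines: lgfu kzm ylani dnhd yihnj pfvw ask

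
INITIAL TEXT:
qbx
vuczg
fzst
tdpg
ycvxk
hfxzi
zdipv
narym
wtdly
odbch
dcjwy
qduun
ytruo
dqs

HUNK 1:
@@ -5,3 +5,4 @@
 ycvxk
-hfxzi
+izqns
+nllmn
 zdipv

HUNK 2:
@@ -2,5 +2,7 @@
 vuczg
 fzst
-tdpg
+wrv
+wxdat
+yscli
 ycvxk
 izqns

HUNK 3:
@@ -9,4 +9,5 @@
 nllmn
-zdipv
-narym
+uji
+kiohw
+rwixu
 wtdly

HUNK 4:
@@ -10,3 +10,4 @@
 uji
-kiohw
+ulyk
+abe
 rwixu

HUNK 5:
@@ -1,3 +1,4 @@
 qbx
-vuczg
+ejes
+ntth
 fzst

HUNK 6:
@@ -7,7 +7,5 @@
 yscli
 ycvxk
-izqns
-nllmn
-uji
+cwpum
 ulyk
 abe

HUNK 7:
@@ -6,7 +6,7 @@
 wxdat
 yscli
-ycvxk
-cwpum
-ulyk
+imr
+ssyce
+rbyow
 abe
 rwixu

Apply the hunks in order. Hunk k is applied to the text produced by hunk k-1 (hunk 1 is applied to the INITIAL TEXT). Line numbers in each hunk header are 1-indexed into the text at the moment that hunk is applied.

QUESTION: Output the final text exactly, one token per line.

Hunk 1: at line 5 remove [hfxzi] add [izqns,nllmn] -> 15 lines: qbx vuczg fzst tdpg ycvxk izqns nllmn zdipv narym wtdly odbch dcjwy qduun ytruo dqs
Hunk 2: at line 2 remove [tdpg] add [wrv,wxdat,yscli] -> 17 lines: qbx vuczg fzst wrv wxdat yscli ycvxk izqns nllmn zdipv narym wtdly odbch dcjwy qduun ytruo dqs
Hunk 3: at line 9 remove [zdipv,narym] add [uji,kiohw,rwixu] -> 18 lines: qbx vuczg fzst wrv wxdat yscli ycvxk izqns nllmn uji kiohw rwixu wtdly odbch dcjwy qduun ytruo dqs
Hunk 4: at line 10 remove [kiohw] add [ulyk,abe] -> 19 lines: qbx vuczg fzst wrv wxdat yscli ycvxk izqns nllmn uji ulyk abe rwixu wtdly odbch dcjwy qduun ytruo dqs
Hunk 5: at line 1 remove [vuczg] add [ejes,ntth] -> 20 lines: qbx ejes ntth fzst wrv wxdat yscli ycvxk izqns nllmn uji ulyk abe rwixu wtdly odbch dcjwy qduun ytruo dqs
Hunk 6: at line 7 remove [izqns,nllmn,uji] add [cwpum] -> 18 lines: qbx ejes ntth fzst wrv wxdat yscli ycvxk cwpum ulyk abe rwixu wtdly odbch dcjwy qduun ytruo dqs
Hunk 7: at line 6 remove [ycvxk,cwpum,ulyk] add [imr,ssyce,rbyow] -> 18 lines: qbx ejes ntth fzst wrv wxdat yscli imr ssyce rbyow abe rwixu wtdly odbch dcjwy qduun ytruo dqs

Answer: qbx
ejes
ntth
fzst
wrv
wxdat
yscli
imr
ssyce
rbyow
abe
rwixu
wtdly
odbch
dcjwy
qduun
ytruo
dqs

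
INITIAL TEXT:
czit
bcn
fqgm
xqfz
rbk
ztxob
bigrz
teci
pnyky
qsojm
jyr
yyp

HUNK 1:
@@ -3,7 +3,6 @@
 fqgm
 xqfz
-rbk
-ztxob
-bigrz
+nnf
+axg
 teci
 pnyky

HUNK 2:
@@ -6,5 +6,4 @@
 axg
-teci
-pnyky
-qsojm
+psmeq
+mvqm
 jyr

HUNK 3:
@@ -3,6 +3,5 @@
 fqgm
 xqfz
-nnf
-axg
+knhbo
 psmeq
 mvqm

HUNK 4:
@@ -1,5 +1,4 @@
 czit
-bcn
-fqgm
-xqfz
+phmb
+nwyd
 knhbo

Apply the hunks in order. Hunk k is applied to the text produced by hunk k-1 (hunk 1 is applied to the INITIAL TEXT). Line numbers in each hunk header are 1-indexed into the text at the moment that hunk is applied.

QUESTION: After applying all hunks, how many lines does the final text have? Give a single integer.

Answer: 8

Derivation:
Hunk 1: at line 3 remove [rbk,ztxob,bigrz] add [nnf,axg] -> 11 lines: czit bcn fqgm xqfz nnf axg teci pnyky qsojm jyr yyp
Hunk 2: at line 6 remove [teci,pnyky,qsojm] add [psmeq,mvqm] -> 10 lines: czit bcn fqgm xqfz nnf axg psmeq mvqm jyr yyp
Hunk 3: at line 3 remove [nnf,axg] add [knhbo] -> 9 lines: czit bcn fqgm xqfz knhbo psmeq mvqm jyr yyp
Hunk 4: at line 1 remove [bcn,fqgm,xqfz] add [phmb,nwyd] -> 8 lines: czit phmb nwyd knhbo psmeq mvqm jyr yyp
Final line count: 8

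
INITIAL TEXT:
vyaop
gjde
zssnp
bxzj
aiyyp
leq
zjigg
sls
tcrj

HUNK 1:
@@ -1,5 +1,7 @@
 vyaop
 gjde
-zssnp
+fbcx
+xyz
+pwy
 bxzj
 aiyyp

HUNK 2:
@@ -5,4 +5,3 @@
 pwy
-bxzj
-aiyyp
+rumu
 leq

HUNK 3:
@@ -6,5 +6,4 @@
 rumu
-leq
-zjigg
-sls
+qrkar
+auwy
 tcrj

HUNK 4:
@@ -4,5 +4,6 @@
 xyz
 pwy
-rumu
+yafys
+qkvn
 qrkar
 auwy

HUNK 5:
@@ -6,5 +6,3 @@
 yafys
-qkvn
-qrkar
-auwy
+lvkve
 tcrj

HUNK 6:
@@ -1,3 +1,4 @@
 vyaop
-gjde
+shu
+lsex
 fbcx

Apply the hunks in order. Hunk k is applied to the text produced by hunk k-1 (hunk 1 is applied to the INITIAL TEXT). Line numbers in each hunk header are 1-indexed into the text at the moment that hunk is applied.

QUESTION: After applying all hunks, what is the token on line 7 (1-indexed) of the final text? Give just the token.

Hunk 1: at line 1 remove [zssnp] add [fbcx,xyz,pwy] -> 11 lines: vyaop gjde fbcx xyz pwy bxzj aiyyp leq zjigg sls tcrj
Hunk 2: at line 5 remove [bxzj,aiyyp] add [rumu] -> 10 lines: vyaop gjde fbcx xyz pwy rumu leq zjigg sls tcrj
Hunk 3: at line 6 remove [leq,zjigg,sls] add [qrkar,auwy] -> 9 lines: vyaop gjde fbcx xyz pwy rumu qrkar auwy tcrj
Hunk 4: at line 4 remove [rumu] add [yafys,qkvn] -> 10 lines: vyaop gjde fbcx xyz pwy yafys qkvn qrkar auwy tcrj
Hunk 5: at line 6 remove [qkvn,qrkar,auwy] add [lvkve] -> 8 lines: vyaop gjde fbcx xyz pwy yafys lvkve tcrj
Hunk 6: at line 1 remove [gjde] add [shu,lsex] -> 9 lines: vyaop shu lsex fbcx xyz pwy yafys lvkve tcrj
Final line 7: yafys

Answer: yafys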